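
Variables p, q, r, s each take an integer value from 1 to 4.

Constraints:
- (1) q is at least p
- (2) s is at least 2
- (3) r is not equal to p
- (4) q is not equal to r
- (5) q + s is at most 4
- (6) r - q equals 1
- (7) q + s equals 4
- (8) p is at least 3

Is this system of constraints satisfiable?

Unsatisfiable

From constraints 1 and 8: q ≥ p ≥ 3. From constraint 2: s ≥ 2. Hence q + s ≥ 5. But constraint 7 requires q + s = 4, and 4 < 5. Contradiction.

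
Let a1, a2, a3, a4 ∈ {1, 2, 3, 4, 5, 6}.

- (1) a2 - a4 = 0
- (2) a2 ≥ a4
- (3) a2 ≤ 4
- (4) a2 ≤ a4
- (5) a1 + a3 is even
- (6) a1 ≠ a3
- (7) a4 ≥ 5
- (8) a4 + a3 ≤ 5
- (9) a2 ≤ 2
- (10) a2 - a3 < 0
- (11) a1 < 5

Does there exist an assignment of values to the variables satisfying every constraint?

From constraints 2 and 7: a2 ≥ a4 and a4 ≥ 5, so a2 ≥ 5. From constraint 3: a2 ≤ 4. But 4 < 5, so no value of a2 works.

Unsatisfiable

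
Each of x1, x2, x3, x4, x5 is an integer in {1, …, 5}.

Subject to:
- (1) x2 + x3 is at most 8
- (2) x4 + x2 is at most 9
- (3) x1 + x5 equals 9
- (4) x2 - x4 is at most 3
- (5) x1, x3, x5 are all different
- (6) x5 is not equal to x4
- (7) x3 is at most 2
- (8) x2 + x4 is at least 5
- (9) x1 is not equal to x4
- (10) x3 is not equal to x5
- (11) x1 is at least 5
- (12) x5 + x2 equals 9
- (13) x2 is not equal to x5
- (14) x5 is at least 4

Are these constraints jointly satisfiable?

One satisfying assignment is x1 = 5, x2 = 5, x3 = 1, x4 = 3, x5 = 4.
For the less obvious constraints — constraint 1: x2 + x3 = 6; constraint 2: x4 + x2 = 8 — and the others hold by inspection.

Satisfiable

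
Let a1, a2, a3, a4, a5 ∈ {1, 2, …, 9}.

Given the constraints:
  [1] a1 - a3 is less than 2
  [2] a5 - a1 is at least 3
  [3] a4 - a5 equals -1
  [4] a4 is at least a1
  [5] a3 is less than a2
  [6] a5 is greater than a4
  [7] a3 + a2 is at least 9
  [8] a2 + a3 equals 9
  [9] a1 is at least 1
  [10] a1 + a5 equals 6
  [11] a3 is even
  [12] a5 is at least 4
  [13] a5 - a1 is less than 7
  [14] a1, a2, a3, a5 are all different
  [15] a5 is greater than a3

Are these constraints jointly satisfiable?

Satisfiable

The assignment a1 = 1, a2 = 7, a3 = 2, a4 = 4, a5 = 5 works:
  constraint 1 holds since a1 - a3 = -1.
  constraint 2 holds since a5 - a1 = 4.
The rest check out directly.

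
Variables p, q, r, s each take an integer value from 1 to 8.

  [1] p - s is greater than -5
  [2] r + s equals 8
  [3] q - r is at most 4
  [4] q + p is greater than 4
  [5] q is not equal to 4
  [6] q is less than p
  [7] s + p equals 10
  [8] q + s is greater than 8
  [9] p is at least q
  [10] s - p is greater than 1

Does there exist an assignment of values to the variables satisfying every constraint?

Setting (p, q, r, s) = (3, 2, 1, 7) satisfies everything: constraint 1: p - s = -4; constraint 2: r + s = 8, and the others follow.

Satisfiable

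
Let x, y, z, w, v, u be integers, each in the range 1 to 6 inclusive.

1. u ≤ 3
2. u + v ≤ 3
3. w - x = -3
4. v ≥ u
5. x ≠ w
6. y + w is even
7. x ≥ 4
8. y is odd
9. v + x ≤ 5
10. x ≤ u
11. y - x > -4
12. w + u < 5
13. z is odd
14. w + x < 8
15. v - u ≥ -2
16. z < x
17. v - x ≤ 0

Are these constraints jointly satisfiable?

From constraints 7 and 10: u ≥ x and x ≥ 4, so u ≥ 4. From constraint 1: u ≤ 3. But 3 < 4, so no value of u works.

Unsatisfiable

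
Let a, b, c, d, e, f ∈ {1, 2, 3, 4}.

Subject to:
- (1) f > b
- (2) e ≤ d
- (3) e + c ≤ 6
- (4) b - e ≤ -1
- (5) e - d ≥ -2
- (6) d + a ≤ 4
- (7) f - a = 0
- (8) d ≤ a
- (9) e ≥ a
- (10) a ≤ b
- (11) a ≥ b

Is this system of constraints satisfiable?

Unsatisfiable

Constraints 2, 4, 8, and 10 give a ≤ b, b < e, e ≤ d, d ≤ a. Chaining: a ≤ b < e ≤ d ≤ a, which forces a < a — impossible.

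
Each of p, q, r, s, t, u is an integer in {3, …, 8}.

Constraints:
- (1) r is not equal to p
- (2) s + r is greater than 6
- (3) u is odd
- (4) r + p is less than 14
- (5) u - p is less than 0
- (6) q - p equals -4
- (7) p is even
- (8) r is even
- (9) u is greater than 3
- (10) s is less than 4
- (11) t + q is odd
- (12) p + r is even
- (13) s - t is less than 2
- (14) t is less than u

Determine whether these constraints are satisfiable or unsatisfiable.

Satisfiable

Try p = 8, q = 4, r = 4, s = 3, t = 3, u = 7.
Check constraint 2: s + r = 7; constraint 4: r + p = 12; constraint 5: u - p = -1. The remaining constraints are straightforward to verify.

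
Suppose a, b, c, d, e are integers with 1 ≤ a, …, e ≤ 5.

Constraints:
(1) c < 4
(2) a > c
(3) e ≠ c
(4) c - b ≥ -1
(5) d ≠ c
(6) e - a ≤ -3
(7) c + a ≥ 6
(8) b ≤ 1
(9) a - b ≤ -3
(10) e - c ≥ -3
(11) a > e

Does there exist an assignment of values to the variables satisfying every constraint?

Constraints 4, 6, 9, and 10 give a − e ≥ 3, e − c ≥ -3, c − b ≥ -1, b − a ≥ 3.
Adding all 4 inequalities: the left sides telescope to 0, and the right sides sum to 3 + (-3) + (-1) + 3 = 2. So 0 ≥ 2, which is false.

Unsatisfiable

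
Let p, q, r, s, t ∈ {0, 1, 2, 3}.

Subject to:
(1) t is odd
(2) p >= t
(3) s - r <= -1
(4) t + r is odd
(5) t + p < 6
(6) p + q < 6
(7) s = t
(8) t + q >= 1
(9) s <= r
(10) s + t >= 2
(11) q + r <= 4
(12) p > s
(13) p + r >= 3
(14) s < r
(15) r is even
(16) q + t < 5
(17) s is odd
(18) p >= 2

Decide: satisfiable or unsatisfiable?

Satisfiable

Try p = 2, q = 2, r = 2, s = 1, t = 1.
Check constraint 3: s - r = -1; constraint 5: t + p = 3; constraint 6: p + q = 4. The remaining constraints are straightforward to verify.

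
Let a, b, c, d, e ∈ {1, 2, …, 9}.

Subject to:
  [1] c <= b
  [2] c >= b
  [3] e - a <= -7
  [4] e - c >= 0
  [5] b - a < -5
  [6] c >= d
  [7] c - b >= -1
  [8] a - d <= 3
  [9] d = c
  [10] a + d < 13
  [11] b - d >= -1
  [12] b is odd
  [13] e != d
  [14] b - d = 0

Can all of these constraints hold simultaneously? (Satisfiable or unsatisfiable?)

Unsatisfiable

Constraints 3, 4, 7, 8, and 11 give d − a ≥ -3, a − e ≥ 7, e − c ≥ 0, c − b ≥ -1, b − d ≥ -1.
Adding all 5 inequalities: the left sides telescope to 0, and the right sides sum to (-3) + 7 + 0 + (-1) + (-1) = 2. So 0 ≥ 2, which is false.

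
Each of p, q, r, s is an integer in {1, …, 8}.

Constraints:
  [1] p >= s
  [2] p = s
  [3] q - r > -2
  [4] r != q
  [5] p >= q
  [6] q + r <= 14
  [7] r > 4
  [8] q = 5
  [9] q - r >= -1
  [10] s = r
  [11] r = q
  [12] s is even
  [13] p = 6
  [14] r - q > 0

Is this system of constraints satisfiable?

Constraint 13 fixes p = 6 and constraint 8 fixes q = 5. Constraints 2, 10, and 11 give p = s = r = q, so p = q. But 6 ≠ 5 — contradiction.

Unsatisfiable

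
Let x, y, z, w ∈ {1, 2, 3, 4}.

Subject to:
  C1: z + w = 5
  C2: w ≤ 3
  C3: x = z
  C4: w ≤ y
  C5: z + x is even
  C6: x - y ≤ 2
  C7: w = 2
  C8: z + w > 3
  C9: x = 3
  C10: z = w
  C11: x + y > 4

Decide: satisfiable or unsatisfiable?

Unsatisfiable

Constraint 9 fixes x = 3 and constraint 7 fixes w = 2. Constraints 3 and 10 give x = z = w, so x = w. But 3 ≠ 2 — contradiction.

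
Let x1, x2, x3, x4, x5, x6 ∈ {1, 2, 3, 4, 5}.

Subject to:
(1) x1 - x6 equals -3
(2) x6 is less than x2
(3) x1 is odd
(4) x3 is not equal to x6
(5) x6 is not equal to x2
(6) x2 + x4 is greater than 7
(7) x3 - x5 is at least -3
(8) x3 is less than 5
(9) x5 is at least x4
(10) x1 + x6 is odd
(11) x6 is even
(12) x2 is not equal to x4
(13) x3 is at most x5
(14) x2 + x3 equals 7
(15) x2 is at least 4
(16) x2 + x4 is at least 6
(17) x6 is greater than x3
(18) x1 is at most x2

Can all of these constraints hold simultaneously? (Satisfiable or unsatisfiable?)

The assignment x1 = 1, x2 = 5, x3 = 2, x4 = 3, x5 = 4, x6 = 4 works:
  constraint 1 holds since x1 - x6 = -3.
  constraint 6 holds since x2 + x4 = 8.
The rest check out directly.

Satisfiable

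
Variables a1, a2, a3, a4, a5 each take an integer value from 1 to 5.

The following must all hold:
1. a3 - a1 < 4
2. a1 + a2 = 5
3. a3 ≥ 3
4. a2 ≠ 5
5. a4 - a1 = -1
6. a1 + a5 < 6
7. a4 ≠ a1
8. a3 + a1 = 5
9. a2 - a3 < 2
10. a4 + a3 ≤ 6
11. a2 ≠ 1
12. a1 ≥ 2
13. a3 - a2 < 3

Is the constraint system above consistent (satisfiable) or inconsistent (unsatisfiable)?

Try a1 = 2, a2 = 3, a3 = 3, a4 = 1, a5 = 2.
Check constraint 1: a3 - a1 = 1; constraint 2: a1 + a2 = 5. The remaining constraints are straightforward to verify.

Satisfiable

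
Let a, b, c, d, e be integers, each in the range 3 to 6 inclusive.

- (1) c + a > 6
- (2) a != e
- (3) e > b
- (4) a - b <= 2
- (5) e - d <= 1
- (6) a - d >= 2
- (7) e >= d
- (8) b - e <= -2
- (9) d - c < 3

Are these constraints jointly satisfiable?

Unsatisfiable

Constraints 4, 5, 6, and 8 give a − d ≥ 2, d − e ≥ -1, e − b ≥ 2, b − a ≥ -2.
Adding all 4 inequalities: the left sides telescope to 0, and the right sides sum to 2 + (-1) + 2 + (-2) = 1. So 0 ≥ 1, which is false.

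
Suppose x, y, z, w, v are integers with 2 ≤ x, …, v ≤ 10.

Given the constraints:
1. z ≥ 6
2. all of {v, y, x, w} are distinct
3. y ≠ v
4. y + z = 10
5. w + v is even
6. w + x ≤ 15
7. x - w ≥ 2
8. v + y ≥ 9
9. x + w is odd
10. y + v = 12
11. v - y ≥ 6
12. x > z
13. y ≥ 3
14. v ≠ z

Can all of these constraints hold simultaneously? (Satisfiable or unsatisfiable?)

Try x = 8, y = 3, z = 7, w = 5, v = 9.
Check constraint 4: y + z = 10; constraint 6: w + x = 13; constraint 7: x - w = 3. The remaining constraints are straightforward to verify.

Satisfiable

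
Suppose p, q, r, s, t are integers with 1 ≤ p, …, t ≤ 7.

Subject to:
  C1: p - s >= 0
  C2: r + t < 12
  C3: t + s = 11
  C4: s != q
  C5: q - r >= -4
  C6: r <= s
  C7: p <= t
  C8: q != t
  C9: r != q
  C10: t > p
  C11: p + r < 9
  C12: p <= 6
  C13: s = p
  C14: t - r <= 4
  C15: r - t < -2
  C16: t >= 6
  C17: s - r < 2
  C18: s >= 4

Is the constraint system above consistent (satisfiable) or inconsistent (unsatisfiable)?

Satisfiable

Try p = 4, q = 2, r = 3, s = 4, t = 7.
Check constraint 1: p - s = 0; constraint 2: r + t = 10. The remaining constraints are straightforward to verify.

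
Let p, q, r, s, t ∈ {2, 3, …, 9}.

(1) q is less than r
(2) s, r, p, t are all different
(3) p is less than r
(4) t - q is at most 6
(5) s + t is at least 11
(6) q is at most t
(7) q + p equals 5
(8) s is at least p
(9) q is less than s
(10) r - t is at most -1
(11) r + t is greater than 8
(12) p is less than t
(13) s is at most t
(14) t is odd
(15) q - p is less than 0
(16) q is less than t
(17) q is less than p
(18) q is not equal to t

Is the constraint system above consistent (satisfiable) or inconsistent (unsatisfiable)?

Take p = 3, q = 2, r = 4, s = 5, t = 7. Then constraint 4: t - q = 5; constraint 5: s + t = 12; constraint 7: q + p = 5, and every other listed constraint is also met.

Satisfiable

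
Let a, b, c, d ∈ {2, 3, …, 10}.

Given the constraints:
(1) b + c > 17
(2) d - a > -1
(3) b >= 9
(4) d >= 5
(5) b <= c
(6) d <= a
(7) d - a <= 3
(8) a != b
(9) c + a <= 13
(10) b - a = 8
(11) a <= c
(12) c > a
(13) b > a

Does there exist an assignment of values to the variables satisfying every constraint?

From constraints 3 and 5: c ≥ b ≥ 9. From constraints 4 and 6: a ≥ d ≥ 5. Hence c + a ≥ 14. But constraint 9 requires c + a ≤ 13, and 13 < 14. Contradiction.

Unsatisfiable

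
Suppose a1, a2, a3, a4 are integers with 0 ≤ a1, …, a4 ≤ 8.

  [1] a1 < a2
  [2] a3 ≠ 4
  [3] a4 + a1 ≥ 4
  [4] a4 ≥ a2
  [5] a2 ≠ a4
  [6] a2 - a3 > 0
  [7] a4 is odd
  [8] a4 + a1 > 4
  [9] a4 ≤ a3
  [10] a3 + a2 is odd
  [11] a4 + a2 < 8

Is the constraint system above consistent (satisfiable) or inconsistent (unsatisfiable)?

Unsatisfiable

Constraints 4, 6, and 9 give a3 < a2, a2 ≤ a4, a4 ≤ a3. Chaining: a3 < a2 ≤ a4 ≤ a3, which forces a3 < a3 — impossible.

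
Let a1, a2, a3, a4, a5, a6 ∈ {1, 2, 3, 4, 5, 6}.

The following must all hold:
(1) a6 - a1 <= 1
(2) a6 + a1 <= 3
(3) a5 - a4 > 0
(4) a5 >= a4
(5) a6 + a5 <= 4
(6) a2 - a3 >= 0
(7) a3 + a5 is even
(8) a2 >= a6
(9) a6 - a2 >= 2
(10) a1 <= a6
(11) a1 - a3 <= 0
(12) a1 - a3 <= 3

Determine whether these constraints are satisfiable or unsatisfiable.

Constraints 1, 6, 9, and 11 give a2 − a3 ≥ 0, a3 − a1 ≥ 0, a1 − a6 ≥ -1, a6 − a2 ≥ 2.
Adding all 4 inequalities: the left sides telescope to 0, and the right sides sum to 0 + 0 + (-1) + 2 = 1. So 0 ≥ 1, which is false.

Unsatisfiable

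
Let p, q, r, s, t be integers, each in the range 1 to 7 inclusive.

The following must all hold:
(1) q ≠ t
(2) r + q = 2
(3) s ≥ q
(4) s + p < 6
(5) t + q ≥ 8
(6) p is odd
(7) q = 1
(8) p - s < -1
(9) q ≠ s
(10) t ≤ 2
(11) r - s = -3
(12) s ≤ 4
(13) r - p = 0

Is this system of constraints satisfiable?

From constraint 10: t ≤ 2. From constraints 3 and 12: q ≤ s ≤ 4. Hence t + q ≤ 6. But constraint 5 requires t + q ≥ 8, and 8 > 6. Contradiction.

Unsatisfiable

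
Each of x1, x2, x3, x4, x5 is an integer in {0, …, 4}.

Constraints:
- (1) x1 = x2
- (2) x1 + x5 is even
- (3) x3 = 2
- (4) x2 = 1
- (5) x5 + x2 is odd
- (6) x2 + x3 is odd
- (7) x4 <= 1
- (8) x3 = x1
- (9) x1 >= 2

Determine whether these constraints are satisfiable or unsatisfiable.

Unsatisfiable

Constraint 3 fixes x3 = 2 and constraint 4 fixes x2 = 1. Constraints 1 and 8 give x3 = x1 = x2, so x3 = x2. But 2 ≠ 1 — contradiction.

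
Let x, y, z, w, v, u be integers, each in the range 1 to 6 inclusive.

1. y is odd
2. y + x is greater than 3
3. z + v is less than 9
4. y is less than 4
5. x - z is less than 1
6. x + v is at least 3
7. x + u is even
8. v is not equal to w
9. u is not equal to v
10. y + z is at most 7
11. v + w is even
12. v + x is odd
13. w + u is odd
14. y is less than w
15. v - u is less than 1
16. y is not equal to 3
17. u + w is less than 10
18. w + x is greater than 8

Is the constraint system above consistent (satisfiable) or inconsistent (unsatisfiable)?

Satisfiable

Try x = 3, y = 1, z = 4, w = 6, v = 2, u = 3.
Check constraint 2: y + x = 4; constraint 3: z + v = 6. The remaining constraints are straightforward to verify.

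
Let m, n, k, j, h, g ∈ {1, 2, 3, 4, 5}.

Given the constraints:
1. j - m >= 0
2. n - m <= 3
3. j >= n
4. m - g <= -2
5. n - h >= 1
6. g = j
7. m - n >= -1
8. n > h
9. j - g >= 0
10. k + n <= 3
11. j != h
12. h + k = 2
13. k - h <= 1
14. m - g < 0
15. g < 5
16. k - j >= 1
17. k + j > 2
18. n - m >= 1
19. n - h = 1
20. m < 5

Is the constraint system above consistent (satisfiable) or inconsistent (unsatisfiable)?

Unsatisfiable

Constraints 4, 5, 7, 9, 13, and 16 give k − j ≥ 1, j − g ≥ 0, g − m ≥ 2, m − n ≥ -1, n − h ≥ 1, h − k ≥ -1.
Adding all 6 inequalities: the left sides telescope to 0, and the right sides sum to 1 + 0 + 2 + (-1) + 1 + (-1) = 2. So 0 ≥ 2, which is false.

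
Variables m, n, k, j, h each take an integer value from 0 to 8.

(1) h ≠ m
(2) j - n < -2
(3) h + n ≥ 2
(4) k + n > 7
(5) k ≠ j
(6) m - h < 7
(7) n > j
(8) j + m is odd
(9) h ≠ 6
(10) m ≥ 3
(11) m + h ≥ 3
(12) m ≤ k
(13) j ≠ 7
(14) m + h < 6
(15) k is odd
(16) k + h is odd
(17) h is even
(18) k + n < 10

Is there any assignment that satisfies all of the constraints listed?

Satisfiable

Setting (m, n, k, j, h) = (5, 4, 5, 0, 0) satisfies everything: constraint 2: j - n = -4; constraint 3: h + n = 4; constraint 4: k + n = 9, and the others follow.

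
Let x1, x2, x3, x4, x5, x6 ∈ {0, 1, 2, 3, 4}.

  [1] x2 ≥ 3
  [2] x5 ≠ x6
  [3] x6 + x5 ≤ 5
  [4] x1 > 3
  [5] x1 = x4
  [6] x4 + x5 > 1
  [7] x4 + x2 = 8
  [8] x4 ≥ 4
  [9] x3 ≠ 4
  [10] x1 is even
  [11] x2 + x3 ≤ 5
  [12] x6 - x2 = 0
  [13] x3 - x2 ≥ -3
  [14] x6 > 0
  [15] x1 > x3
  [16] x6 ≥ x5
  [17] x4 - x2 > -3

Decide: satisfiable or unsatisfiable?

Satisfiable

Try x1 = 4, x2 = 4, x3 = 1, x4 = 4, x5 = 0, x6 = 4.
Check constraint 3: x6 + x5 = 4; constraint 6: x4 + x5 = 4. The remaining constraints are straightforward to verify.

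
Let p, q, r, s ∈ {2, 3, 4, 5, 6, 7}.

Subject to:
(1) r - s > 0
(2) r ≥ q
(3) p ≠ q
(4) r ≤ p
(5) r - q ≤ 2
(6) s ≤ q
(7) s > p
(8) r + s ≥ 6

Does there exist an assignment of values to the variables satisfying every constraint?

Constraints 1, 4, and 7 give s < r, r ≤ p, p < s. Chaining: s < r ≤ p < s, which forces s < s — impossible.

Unsatisfiable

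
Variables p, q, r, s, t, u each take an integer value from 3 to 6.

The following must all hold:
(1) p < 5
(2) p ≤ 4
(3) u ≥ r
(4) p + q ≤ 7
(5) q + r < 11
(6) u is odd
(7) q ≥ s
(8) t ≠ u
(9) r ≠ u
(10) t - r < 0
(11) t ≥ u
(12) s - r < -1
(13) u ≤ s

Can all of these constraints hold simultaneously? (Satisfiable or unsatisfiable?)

Constraints 3, 10, and 11 give r ≤ u, u ≤ t, t < r. Chaining: r ≤ u ≤ t < r, which forces r < r — impossible.

Unsatisfiable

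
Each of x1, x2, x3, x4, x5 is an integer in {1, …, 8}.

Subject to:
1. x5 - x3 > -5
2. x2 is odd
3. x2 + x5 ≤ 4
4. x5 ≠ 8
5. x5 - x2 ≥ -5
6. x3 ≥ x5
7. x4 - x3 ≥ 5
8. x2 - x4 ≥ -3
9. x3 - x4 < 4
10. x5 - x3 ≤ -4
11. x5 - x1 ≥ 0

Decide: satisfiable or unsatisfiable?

Unsatisfiable

Constraints 5, 7, 8, and 10 give x3 − x5 ≥ 4, x5 − x2 ≥ -5, x2 − x4 ≥ -3, x4 − x3 ≥ 5.
Adding all 4 inequalities: the left sides telescope to 0, and the right sides sum to 4 + (-5) + (-3) + 5 = 1. So 0 ≥ 1, which is false.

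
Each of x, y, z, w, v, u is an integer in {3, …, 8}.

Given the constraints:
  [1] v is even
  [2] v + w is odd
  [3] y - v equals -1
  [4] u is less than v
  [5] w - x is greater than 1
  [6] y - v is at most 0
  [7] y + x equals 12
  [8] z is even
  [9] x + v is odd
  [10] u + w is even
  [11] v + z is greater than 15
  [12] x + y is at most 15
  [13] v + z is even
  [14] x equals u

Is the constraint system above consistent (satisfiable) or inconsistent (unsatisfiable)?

Try x = 5, y = 7, z = 8, w = 7, v = 8, u = 5.
Check constraint 3: y - v = -1; constraint 5: w - x = 2; constraint 6: y - v = -1. The remaining constraints are straightforward to verify.

Satisfiable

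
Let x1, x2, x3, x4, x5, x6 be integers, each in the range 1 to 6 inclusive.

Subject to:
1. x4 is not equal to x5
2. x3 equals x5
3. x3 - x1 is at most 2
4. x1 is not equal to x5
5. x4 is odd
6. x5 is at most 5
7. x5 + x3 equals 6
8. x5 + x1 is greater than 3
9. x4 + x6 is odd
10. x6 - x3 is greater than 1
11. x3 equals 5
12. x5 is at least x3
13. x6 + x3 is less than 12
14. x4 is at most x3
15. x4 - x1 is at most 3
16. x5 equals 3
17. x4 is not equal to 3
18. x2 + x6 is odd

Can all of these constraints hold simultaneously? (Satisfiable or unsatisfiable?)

Unsatisfiable

Constraint 11 fixes x3 = 5 and constraint 16 fixes x5 = 3, but constraint 2 requires x3 = x5. Since 5 ≠ 3, contradiction.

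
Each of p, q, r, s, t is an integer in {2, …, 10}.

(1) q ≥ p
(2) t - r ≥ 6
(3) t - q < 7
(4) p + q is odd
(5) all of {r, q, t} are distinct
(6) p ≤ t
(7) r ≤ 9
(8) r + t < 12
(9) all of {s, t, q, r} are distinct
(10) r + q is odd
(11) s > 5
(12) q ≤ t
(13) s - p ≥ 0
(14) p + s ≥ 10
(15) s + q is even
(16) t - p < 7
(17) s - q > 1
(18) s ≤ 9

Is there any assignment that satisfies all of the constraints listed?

Satisfiable

Setting (p, q, r, s, t) = (4, 5, 2, 7, 9) satisfies everything: constraint 2: t - r = 7; constraint 3: t - q = 4; constraint 8: r + t = 11, and the others follow.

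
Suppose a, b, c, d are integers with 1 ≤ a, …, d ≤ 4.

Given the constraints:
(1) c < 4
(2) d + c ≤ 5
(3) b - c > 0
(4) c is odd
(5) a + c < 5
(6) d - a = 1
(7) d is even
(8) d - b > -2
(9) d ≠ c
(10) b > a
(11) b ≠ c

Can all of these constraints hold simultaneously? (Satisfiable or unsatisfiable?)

Satisfiable

Try a = 1, b = 3, c = 1, d = 2.
Check constraint 2: d + c = 3; constraint 3: b - c = 2; constraint 5: a + c = 2. The remaining constraints are straightforward to verify.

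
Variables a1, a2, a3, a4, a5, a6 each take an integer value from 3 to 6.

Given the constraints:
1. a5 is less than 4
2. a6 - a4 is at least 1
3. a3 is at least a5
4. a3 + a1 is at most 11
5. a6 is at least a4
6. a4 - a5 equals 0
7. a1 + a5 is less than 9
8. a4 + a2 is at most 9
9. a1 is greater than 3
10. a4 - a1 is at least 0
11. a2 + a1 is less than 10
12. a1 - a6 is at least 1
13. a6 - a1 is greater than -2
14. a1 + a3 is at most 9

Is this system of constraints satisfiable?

Unsatisfiable

Constraints 2, 10, and 12 give a6 − a4 ≥ 1, a4 − a1 ≥ 0, a1 − a6 ≥ 1.
Adding all 3 inequalities: the left sides telescope to 0, and the right sides sum to 1 + 0 + 1 = 2. So 0 ≥ 2, which is false.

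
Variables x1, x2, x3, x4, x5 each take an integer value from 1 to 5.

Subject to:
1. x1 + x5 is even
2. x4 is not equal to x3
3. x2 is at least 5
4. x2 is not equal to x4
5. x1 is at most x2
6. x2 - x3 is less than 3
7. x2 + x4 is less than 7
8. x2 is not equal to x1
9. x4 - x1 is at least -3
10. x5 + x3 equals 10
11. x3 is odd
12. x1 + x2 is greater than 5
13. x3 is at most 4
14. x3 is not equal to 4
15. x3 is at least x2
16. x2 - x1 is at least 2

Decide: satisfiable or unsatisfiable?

Unsatisfiable

From constraints 3 and 15: x3 ≥ x2 and x2 ≥ 5, so x3 ≥ 5. From constraint 13: x3 ≤ 4. But 4 < 5, so no value of x3 works.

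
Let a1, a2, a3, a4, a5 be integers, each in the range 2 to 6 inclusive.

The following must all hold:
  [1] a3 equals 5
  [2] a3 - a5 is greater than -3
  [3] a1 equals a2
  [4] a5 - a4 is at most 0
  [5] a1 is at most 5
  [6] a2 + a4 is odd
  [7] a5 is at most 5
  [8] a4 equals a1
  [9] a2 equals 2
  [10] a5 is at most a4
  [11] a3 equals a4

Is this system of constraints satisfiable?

Constraint 1 fixes a3 = 5 and constraint 9 fixes a2 = 2. Constraints 3, 8, and 11 give a3 = a4 = a1 = a2, so a3 = a2. But 5 ≠ 2 — contradiction.

Unsatisfiable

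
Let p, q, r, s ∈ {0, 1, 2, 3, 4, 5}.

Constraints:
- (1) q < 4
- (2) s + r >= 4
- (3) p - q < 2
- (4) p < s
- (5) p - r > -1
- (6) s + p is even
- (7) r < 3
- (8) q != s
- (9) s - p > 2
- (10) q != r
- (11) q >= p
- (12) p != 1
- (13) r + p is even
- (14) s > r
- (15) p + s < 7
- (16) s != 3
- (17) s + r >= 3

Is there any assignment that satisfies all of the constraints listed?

The assignment p = 0, q = 1, r = 0, s = 4 works:
  constraint 2 holds since s + r = 4.
  constraint 3 holds since p - q = -1.
  constraint 5 holds since p - r = 0.
The rest check out directly.

Satisfiable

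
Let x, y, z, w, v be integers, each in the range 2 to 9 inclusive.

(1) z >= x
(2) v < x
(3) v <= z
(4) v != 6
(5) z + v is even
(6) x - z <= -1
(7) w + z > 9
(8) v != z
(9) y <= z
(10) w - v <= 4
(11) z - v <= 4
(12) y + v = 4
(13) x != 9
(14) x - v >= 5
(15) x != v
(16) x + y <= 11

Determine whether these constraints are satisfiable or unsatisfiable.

Constraints 6, 11, and 14 give v − z ≥ -4, z − x ≥ 1, x − v ≥ 5.
Adding all 3 inequalities: the left sides telescope to 0, and the right sides sum to (-4) + 1 + 5 = 2. So 0 ≥ 2, which is false.

Unsatisfiable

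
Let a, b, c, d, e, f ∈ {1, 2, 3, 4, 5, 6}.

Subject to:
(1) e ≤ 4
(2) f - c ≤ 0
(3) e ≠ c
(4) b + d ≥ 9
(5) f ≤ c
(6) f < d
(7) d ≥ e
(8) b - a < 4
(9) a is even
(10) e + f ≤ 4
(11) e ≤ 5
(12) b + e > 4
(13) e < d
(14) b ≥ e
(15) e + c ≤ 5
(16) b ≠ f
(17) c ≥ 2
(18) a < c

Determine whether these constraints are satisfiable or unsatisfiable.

Setting (a, b, c, d, e, f) = (2, 3, 3, 6, 2, 2) satisfies everything: constraint 2: f - c = -1; constraint 4: b + d = 9; constraint 8: b - a = 1, and the others follow.

Satisfiable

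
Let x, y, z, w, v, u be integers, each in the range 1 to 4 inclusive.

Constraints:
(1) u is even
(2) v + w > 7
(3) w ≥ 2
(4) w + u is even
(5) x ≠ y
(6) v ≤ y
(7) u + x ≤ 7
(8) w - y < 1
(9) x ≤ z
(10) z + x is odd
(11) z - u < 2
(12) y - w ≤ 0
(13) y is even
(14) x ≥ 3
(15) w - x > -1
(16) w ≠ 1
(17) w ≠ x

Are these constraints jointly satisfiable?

Satisfiable

The assignment x = 3, y = 4, z = 4, w = 4, v = 4, u = 4 works:
  constraint 2 holds since v + w = 8.
  constraint 7 holds since u + x = 7.
  constraint 8 holds since w - y = 0.
The rest check out directly.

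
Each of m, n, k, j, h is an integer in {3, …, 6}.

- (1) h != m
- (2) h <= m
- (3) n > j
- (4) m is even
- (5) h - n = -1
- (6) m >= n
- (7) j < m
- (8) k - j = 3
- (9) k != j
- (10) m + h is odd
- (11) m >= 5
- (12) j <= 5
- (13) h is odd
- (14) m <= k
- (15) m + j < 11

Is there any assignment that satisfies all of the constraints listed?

Take m = 6, n = 4, k = 6, j = 3, h = 3. Then constraint 5: h - n = -1; constraint 8: k - j = 3, and every other listed constraint is also met.

Satisfiable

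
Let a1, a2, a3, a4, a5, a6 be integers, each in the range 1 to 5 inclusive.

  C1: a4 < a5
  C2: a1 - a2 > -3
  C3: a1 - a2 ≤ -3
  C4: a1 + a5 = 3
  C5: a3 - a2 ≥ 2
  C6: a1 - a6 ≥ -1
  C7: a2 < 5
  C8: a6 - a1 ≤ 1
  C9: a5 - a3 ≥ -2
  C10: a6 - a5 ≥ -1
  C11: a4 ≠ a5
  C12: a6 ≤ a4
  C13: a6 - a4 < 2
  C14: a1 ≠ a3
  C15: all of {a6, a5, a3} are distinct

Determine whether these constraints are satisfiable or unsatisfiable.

Constraints 3, 5, 8, 9, and 10 give a6 − a5 ≥ -1, a5 − a3 ≥ -2, a3 − a2 ≥ 2, a2 − a1 ≥ 3, a1 − a6 ≥ -1.
Adding all 5 inequalities: the left sides telescope to 0, and the right sides sum to (-1) + (-2) + 2 + 3 + (-1) = 1. So 0 ≥ 1, which is false.

Unsatisfiable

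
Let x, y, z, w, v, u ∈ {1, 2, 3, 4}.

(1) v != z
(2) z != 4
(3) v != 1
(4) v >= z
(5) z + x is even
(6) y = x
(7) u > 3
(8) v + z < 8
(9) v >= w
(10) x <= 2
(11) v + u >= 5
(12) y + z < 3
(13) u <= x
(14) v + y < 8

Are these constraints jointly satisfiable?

Unsatisfiable

From constraint 7: u ≥ 4. From constraints 10 and 13: u ≤ x and x ≤ 2, so u ≤ 2. But 2 < 4, so no value of u works.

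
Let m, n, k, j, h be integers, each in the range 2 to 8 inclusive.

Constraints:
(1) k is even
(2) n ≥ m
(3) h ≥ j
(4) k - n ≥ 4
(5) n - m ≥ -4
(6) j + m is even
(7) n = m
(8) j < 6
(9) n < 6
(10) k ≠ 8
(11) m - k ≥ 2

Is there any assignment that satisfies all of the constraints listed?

Unsatisfiable

Constraints 4, 5, and 11 give k − n ≥ 4, n − m ≥ -4, m − k ≥ 2.
Adding all 3 inequalities: the left sides telescope to 0, and the right sides sum to 4 + (-4) + 2 = 2. So 0 ≥ 2, which is false.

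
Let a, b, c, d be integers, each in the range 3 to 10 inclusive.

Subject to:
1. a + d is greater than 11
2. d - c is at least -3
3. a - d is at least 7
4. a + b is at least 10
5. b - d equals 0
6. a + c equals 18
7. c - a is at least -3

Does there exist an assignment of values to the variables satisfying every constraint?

Constraints 2, 3, and 7 give d − c ≥ -3, c − a ≥ -3, a − d ≥ 7.
Adding all 3 inequalities: the left sides telescope to 0, and the right sides sum to (-3) + (-3) + 7 = 1. So 0 ≥ 1, which is false.

Unsatisfiable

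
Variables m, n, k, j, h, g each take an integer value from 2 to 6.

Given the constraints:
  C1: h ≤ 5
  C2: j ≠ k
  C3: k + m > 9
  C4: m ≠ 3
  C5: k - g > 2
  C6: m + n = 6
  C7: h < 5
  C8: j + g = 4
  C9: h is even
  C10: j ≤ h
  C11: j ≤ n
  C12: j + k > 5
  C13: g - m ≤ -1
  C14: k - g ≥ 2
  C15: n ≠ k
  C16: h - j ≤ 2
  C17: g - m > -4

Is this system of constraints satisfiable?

Satisfiable

Setting (m, n, k, j, h, g) = (4, 2, 6, 2, 2, 2) satisfies everything: constraint 3: k + m = 10; constraint 5: k - g = 4, and the others follow.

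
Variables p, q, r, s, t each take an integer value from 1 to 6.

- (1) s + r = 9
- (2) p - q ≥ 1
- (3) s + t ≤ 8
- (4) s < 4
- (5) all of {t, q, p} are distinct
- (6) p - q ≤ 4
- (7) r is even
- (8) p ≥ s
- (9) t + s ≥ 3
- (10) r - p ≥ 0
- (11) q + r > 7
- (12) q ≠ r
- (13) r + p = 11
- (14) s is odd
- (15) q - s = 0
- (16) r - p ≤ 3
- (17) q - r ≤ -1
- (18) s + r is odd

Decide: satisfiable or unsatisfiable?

Satisfiable

Try p = 5, q = 3, r = 6, s = 3, t = 2.
Check constraint 1: s + r = 9; constraint 2: p - q = 2; constraint 3: s + t = 5. The remaining constraints are straightforward to verify.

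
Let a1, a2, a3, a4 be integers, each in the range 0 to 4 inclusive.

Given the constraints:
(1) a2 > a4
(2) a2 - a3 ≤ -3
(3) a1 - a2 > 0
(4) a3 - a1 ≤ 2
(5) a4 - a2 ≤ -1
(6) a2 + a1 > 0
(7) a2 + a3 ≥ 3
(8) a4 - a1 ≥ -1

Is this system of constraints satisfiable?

Constraints 2, 4, 5, and 8 give a2 − a4 ≥ 1, a4 − a1 ≥ -1, a1 − a3 ≥ -2, a3 − a2 ≥ 3.
Adding all 4 inequalities: the left sides telescope to 0, and the right sides sum to 1 + (-1) + (-2) + 3 = 1. So 0 ≥ 1, which is false.

Unsatisfiable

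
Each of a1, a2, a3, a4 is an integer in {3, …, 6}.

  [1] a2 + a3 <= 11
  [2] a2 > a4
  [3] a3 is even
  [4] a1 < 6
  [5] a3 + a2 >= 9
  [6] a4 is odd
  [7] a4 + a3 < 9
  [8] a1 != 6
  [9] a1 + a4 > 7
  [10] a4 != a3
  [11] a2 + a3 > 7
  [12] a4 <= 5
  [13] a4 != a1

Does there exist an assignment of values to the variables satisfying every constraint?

One satisfying assignment is a1 = 5, a2 = 5, a3 = 4, a4 = 3.
For the less obvious constraints — constraint 1: a2 + a3 = 9; constraint 5: a3 + a2 = 9 — and the others hold by inspection.

Satisfiable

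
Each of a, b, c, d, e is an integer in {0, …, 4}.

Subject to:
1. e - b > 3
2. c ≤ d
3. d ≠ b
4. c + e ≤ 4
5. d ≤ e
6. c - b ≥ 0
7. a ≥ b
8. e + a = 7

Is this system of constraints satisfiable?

Satisfiable

One satisfying assignment is a = 3, b = 0, c = 0, d = 4, e = 4.
For the less obvious constraints — constraint 1: e - b = 4; constraint 4: c + e = 4; constraint 6: c - b = 0 — and the others hold by inspection.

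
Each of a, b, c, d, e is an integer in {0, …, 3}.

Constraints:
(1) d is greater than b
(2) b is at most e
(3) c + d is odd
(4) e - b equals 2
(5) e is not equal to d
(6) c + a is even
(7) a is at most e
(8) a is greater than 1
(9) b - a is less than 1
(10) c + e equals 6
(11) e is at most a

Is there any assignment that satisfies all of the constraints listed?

Try a = 3, b = 1, c = 3, d = 2, e = 3.
Check constraint 4: e - b = 2; constraint 9: b - a = -2. The remaining constraints are straightforward to verify.

Satisfiable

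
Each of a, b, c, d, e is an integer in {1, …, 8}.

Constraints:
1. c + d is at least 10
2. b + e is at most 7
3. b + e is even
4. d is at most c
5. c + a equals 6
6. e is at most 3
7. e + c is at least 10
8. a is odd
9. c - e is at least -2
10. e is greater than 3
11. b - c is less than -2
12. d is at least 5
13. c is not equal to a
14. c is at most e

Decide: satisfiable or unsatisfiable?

Unsatisfiable

From constraints 4 and 12: c ≥ d and d ≥ 5, so c ≥ 5. From constraints 6 and 14: c ≤ e and e ≤ 3, so c ≤ 3. But 3 < 5, so no value of c works.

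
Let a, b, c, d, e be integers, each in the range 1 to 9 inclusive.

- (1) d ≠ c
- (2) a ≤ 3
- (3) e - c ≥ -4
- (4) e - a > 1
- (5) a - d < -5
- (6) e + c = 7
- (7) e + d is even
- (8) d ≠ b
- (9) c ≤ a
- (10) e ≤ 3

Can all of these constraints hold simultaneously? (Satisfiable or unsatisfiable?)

From constraint 10: e ≤ 3. From constraints 2 and 9: c ≤ a ≤ 3. Hence e + c ≤ 6. But constraint 6 requires e + c = 7, and 7 > 6. Contradiction.

Unsatisfiable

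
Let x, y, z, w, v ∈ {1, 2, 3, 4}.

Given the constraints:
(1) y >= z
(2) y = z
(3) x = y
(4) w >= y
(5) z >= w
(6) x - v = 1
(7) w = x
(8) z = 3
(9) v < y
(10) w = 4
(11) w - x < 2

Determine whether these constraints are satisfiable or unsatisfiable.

Unsatisfiable

Constraint 10 fixes w = 4 and constraint 8 fixes z = 3. Constraints 2, 3, and 7 give w = x = y = z, so w = z. But 4 ≠ 3 — contradiction.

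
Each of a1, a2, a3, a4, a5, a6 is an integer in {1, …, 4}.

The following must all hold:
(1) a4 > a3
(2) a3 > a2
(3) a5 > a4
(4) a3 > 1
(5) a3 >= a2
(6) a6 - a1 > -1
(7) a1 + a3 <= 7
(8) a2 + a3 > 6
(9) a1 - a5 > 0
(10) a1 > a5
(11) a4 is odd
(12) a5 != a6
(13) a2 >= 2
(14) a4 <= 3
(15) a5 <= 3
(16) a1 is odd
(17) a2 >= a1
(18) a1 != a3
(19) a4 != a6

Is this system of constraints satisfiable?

Constraints 1, 2, 3, 9, and 17 give a2 < a3, a3 < a4, a4 < a5, a5 < a1, a1 ≤ a2. Chaining: a2 < a3 < a4 < a5 < a1 ≤ a2, which forces a2 < a2 — impossible.

Unsatisfiable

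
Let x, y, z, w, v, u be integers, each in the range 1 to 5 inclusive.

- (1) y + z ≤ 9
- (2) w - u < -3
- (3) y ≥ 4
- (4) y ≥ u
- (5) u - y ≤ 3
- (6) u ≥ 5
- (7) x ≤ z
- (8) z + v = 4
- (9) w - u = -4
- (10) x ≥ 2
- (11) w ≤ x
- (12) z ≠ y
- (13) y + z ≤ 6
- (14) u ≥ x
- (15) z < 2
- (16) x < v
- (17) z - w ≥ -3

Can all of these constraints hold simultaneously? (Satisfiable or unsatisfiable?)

From constraints 4 and 6: y ≥ u ≥ 5. From constraints 7 and 10: z ≥ x ≥ 2. Hence y + z ≥ 7. But constraint 13 requires y + z ≤ 6, and 6 < 7. Contradiction.

Unsatisfiable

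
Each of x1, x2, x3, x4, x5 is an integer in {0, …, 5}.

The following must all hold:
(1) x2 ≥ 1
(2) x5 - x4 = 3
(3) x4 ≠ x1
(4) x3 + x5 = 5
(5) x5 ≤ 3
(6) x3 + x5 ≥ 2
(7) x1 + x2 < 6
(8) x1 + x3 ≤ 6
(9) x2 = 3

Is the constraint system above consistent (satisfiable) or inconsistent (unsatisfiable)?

Take x1 = 1, x2 = 3, x3 = 2, x4 = 0, x5 = 3. Then constraint 2: x5 - x4 = 3; constraint 4: x3 + x5 = 5; constraint 6: x3 + x5 = 5, and every other listed constraint is also met.

Satisfiable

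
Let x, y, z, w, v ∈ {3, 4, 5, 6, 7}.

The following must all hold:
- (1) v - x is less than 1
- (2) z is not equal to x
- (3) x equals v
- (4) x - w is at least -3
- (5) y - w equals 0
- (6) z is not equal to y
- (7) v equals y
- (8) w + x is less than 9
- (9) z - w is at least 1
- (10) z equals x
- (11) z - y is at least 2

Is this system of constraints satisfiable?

From constraints 3, 7, and 10, z = x = v = y, so z = y. But constraint 6 says z ≠ y. Contradiction.

Unsatisfiable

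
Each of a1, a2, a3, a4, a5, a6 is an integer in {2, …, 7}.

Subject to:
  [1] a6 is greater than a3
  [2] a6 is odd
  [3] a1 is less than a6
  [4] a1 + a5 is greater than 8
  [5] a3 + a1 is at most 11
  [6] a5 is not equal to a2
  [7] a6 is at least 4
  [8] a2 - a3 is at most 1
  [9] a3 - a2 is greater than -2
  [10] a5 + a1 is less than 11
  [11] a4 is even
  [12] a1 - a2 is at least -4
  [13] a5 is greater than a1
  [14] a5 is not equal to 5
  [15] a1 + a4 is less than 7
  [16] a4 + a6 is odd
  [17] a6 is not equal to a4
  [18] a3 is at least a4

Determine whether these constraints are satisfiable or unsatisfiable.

Satisfiable

Setting (a1, a2, a3, a4, a5, a6) = (2, 5, 6, 2, 7, 7) satisfies everything: constraint 4: a1 + a5 = 9; constraint 5: a3 + a1 = 8; constraint 8: a2 - a3 = -1, and the others follow.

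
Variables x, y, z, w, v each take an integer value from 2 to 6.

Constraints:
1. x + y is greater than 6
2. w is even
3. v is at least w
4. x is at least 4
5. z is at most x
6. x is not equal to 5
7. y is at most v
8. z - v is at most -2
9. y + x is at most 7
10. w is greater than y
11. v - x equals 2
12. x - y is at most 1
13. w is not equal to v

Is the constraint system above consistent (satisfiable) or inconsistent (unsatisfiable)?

Satisfiable

The assignment x = 4, y = 3, z = 2, w = 4, v = 6 works:
  constraint 1 holds since x + y = 7.
  constraint 8 holds since z - v = -4.
  constraint 9 holds since y + x = 7.
The rest check out directly.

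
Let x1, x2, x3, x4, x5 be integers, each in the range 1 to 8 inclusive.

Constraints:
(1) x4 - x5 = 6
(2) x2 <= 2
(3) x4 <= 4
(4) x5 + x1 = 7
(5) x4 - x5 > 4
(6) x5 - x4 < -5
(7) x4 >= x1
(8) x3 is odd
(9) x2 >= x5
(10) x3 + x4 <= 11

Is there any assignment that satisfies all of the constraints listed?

From constraints 2 and 9: x5 ≤ x2 ≤ 2. From constraints 3 and 7: x1 ≤ x4 ≤ 4. Hence x5 + x1 ≤ 6. But constraint 4 requires x5 + x1 = 7, and 7 > 6. Contradiction.

Unsatisfiable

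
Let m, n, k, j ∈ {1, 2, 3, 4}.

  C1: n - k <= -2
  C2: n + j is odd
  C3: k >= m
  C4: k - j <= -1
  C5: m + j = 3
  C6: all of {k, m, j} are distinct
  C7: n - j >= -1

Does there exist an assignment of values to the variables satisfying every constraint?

Constraints 1, 4, and 7 give j − k ≥ 1, k − n ≥ 2, n − j ≥ -1.
Adding all 3 inequalities: the left sides telescope to 0, and the right sides sum to 1 + 2 + (-1) = 2. So 0 ≥ 2, which is false.

Unsatisfiable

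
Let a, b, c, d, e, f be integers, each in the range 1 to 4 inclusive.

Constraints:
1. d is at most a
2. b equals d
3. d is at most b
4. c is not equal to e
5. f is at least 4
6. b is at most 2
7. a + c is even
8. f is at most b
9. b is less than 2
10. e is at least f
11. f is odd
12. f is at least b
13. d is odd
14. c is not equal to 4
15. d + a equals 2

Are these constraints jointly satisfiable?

From constraints 5 and 8: b ≥ f and f ≥ 4, so b ≥ 4. From constraint 6: b ≤ 2. But 2 < 4, so no value of b works.

Unsatisfiable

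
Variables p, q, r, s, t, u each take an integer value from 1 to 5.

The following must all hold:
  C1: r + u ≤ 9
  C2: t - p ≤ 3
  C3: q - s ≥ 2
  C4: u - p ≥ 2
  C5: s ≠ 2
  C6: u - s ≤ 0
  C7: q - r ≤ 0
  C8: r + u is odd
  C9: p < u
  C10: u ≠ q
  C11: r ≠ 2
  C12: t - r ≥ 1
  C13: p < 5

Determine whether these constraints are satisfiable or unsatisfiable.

Constraints 2, 3, 4, 6, 7, and 12 give u − p ≥ 2, p − t ≥ -3, t − r ≥ 1, r − q ≥ 0, q − s ≥ 2, s − u ≥ 0.
Adding all 6 inequalities: the left sides telescope to 0, and the right sides sum to 2 + (-3) + 1 + 0 + 2 + 0 = 2. So 0 ≥ 2, which is false.

Unsatisfiable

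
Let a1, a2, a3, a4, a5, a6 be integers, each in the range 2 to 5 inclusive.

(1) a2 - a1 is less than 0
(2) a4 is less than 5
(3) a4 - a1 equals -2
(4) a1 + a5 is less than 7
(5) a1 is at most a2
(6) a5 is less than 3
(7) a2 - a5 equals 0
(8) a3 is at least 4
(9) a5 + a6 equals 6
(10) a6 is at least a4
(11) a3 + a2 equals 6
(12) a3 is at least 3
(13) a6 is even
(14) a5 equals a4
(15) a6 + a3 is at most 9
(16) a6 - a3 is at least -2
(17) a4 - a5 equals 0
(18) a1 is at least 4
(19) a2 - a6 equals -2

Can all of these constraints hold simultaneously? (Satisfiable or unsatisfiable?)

From constraint 12: a3 ≥ 3. From constraints 5 and 18: a2 ≥ a1 ≥ 4. Hence a3 + a2 ≥ 7. But constraint 11 requires a3 + a2 = 6, and 6 < 7. Contradiction.

Unsatisfiable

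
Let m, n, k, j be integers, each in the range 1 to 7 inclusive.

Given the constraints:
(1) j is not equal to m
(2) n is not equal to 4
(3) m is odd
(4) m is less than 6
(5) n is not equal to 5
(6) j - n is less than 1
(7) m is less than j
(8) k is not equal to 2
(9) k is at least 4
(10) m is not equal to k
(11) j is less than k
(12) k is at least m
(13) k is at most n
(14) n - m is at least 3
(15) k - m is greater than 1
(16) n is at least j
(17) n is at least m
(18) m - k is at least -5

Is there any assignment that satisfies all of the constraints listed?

Satisfiable

Take m = 3, n = 7, k = 7, j = 6. Then constraint 6: j - n = -1; constraint 14: n - m = 4, and every other listed constraint is also met.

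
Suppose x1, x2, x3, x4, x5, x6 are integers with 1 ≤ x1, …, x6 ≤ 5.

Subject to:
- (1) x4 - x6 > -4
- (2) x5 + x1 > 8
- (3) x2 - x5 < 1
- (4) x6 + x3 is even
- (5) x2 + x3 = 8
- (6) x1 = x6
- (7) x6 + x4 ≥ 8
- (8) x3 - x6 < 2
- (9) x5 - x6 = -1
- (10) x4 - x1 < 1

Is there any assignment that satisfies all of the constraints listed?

One satisfying assignment is x1 = 5, x2 = 3, x3 = 5, x4 = 4, x5 = 4, x6 = 5.
For the less obvious constraints — constraint 1: x4 - x6 = -1; constraint 2: x5 + x1 = 9; constraint 3: x2 - x5 = -1 — and the others hold by inspection.

Satisfiable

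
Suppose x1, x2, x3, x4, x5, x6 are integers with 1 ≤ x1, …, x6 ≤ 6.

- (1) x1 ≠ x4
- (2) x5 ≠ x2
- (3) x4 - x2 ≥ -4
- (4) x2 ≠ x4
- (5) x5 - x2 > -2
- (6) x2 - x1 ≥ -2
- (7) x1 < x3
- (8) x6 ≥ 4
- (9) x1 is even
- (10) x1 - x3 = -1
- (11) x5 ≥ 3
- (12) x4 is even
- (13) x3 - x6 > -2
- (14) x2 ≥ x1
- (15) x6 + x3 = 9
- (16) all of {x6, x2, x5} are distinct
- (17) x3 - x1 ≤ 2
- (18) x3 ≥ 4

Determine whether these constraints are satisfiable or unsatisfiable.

Satisfiable

Try x1 = 4, x2 = 5, x3 = 5, x4 = 2, x5 = 6, x6 = 4.
Check constraint 3: x4 - x2 = -3; constraint 5: x5 - x2 = 1. The remaining constraints are straightforward to verify.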